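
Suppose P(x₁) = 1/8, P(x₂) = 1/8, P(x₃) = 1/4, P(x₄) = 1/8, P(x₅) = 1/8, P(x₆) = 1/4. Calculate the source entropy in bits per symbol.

2.5 bits

Each probability is a power of 1/2, so log₂(1/p) is an integer.
H = Σ p·log₂(1/p) = 1/8·3 + 1/8·3 + 1/4·2 + 1/8·3 + 1/8·3 + 1/4·2 = 2.5 bits.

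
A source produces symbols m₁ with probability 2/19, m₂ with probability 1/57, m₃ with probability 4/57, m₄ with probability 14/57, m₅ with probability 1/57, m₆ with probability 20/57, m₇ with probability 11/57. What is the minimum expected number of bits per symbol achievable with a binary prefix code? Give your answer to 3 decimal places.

2.351 bits/symbol

Repeatedly combine the two least-probable nodes; the expected code length is the sum of the merged weights.
merge 1/57 + 1/57 → 2/57
merge 2/57 + 4/57 → 2/19
merge 2/19 + 2/19 → 4/19
merge 11/57 + 4/19 → 23/57
merge 14/57 + 20/57 → 34/57
merge 23/57 + 34/57 → 1
L = 2/57 + 2/19 + 4/19 + 23/57 + 34/57 + 1 = 134/57 ≈ 2.351 bits/symbol.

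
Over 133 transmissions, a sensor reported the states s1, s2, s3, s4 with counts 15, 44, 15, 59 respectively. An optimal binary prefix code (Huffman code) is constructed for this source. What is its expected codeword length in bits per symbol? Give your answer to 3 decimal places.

Probabilities are the counts divided by 133.
Repeatedly combine the two least-probable nodes; the expected code length is the sum of the merged weights.
merge 15/133 + 15/133 → 30/133
merge 30/133 + 44/133 → 74/133
merge 59/133 + 74/133 → 1
L = 30/133 + 74/133 + 1 = 237/133 ≈ 1.782 bits/symbol.

1.782 bits/symbol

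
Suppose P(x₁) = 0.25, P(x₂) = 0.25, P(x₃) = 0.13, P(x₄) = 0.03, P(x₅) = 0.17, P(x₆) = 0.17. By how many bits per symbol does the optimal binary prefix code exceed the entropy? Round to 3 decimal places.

Entropy H = −Σ p log₂ p ≈ 2.4036 bits.
Huffman merges: 3/100+13/100→4/25; 4/25+17/100→33/100; 17/100+1/4→21/50; 1/4+33/100→29/50; 21/50+29/50→1. L = 249/100 ≈ 2.4900.
L − H = 2.4900 − 2.4036 = 0.086 bits.

0.086 bits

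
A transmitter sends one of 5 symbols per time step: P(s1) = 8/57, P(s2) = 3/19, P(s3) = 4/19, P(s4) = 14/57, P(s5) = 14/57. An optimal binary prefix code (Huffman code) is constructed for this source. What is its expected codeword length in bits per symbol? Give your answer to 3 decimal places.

2.298 bits/symbol

Repeatedly combine the two least-probable nodes; the expected code length is the sum of the merged weights.
merge 8/57 + 3/19 → 17/57
merge 4/19 + 14/57 → 26/57
merge 14/57 + 17/57 → 31/57
merge 26/57 + 31/57 → 1
L = 17/57 + 26/57 + 31/57 + 1 = 131/57 ≈ 2.298 bits/symbol.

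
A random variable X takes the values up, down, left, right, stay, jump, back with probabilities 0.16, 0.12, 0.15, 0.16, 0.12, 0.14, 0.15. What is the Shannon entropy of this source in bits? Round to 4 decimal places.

2.7984 bits

H = −Σ pᵢ log₂ pᵢ.
−0.16·log₂(0.16) = 0.4230
−0.12·log₂(0.12) = 0.3671
−0.15·log₂(0.15) = 0.4105
−0.16·log₂(0.16) = 0.4230
−0.12·log₂(0.12) = 0.3671
−0.14·log₂(0.14) = 0.3971
−0.15·log₂(0.15) = 0.4105
Sum ≈ 2.7984 → 2.7984 bits.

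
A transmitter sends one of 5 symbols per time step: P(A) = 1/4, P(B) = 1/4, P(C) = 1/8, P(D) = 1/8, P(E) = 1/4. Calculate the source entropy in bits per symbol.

2.25 bits

Each probability is a power of 1/2, so log₂(1/p) is an integer.
H = Σ p·log₂(1/p) = 1/4·2 + 1/4·2 + 1/8·3 + 1/8·3 + 1/4·2 = 2.25 bits.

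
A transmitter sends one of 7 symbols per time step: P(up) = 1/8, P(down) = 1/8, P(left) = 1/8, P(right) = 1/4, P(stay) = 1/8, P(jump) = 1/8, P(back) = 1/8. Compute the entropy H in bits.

2.75 bits

Each probability is a power of 1/2, so log₂(1/p) is an integer.
H = Σ p·log₂(1/p) = 1/8·3 + 1/8·3 + 1/8·3 + 1/4·2 + 1/8·3 + 1/8·3 + 1/8·3 = 2.75 bits.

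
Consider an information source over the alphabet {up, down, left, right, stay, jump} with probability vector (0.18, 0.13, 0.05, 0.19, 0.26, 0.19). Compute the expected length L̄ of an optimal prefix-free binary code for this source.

Repeatedly combine the two least-probable nodes; the expected code length is the sum of the merged weights.
merge 1/20 + 13/100 → 9/50
merge 9/50 + 9/50 → 9/25
merge 19/100 + 19/100 → 19/50
merge 13/50 + 9/25 → 31/50
merge 19/50 + 31/50 → 1
L = 9/50 + 9/25 + 19/50 + 31/50 + 1 = 127/50 = 2.54 bits/symbol.

2.54 bits/symbol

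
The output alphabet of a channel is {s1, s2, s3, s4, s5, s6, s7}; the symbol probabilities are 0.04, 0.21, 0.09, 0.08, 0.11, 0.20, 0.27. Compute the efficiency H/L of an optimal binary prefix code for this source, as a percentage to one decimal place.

Entropy H = −Σ p log₂ p ≈ 2.5874 bits.
Huffman merges: 1/25+2/25→3/25; 9/100+11/100→1/5; 3/25+1/5→8/25; 1/5+21/100→41/100; 27/100+8/25→59/100; 41/100+59/100→1. L = 66/25 ≈ 2.6400.
Efficiency = H/L = 2.5874/2.6400 = 98.0%.

98.0%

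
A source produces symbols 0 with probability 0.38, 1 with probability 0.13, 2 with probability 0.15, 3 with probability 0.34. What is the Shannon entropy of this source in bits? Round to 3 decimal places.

1.853 bits

H = −Σ pᵢ log₂ pᵢ.
−0.38·log₂(0.38) = 0.5305
−0.13·log₂(0.13) = 0.3826
−0.15·log₂(0.15) = 0.4105
−0.34·log₂(0.34) = 0.5292
Sum ≈ 1.8528 → 1.853 bits.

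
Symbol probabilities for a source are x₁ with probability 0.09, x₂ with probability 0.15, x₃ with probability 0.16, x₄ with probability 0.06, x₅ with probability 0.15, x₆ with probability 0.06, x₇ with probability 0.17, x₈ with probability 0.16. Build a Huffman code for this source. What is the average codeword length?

Repeatedly combine the two least-probable nodes; the expected code length is the sum of the merged weights.
merge 3/50 + 3/50 → 3/25
merge 9/100 + 3/25 → 21/100
merge 3/20 + 3/20 → 3/10
merge 4/25 + 4/25 → 8/25
merge 17/100 + 21/100 → 19/50
merge 3/10 + 8/25 → 31/50
merge 19/50 + 31/50 → 1
L = 3/25 + 21/100 + 3/10 + 8/25 + 19/50 + 31/50 + 1 = 59/20 = 2.95 bits/symbol.

2.95 bits/symbol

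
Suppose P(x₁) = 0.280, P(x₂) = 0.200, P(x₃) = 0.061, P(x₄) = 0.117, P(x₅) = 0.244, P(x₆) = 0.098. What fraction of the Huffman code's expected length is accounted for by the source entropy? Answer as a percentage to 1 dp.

Entropy H = −Σ p log₂ p ≈ 2.4119 bits.
Huffman merges: 61/1000+49/500→159/1000; 117/1000+159/1000→69/250; 1/5+61/250→111/250; 69/250+7/25→139/250; 111/250+139/250→1. L = 487/200 ≈ 2.4350.
Efficiency = H/L = 2.4119/2.4350 = 99.0%.

99.0%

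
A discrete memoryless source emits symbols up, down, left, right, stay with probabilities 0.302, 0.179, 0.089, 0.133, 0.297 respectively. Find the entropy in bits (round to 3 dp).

2.184 bits

H = −Σ pᵢ log₂ pᵢ.
−0.302·log₂(0.302) = 0.5217
−0.179·log₂(0.179) = 0.4443
−0.089·log₂(0.089) = 0.3106
−0.133·log₂(0.133) = 0.3871
−0.297·log₂(0.297) = 0.5202
Sum ≈ 2.1838 → 2.184 bits.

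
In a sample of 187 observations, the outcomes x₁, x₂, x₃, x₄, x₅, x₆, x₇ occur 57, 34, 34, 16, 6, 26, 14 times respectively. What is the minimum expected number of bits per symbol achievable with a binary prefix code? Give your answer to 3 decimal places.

Probabilities are the counts divided by 187.
Repeatedly combine the two least-probable nodes; the expected code length is the sum of the merged weights.
merge 6/187 + 14/187 → 20/187
merge 16/187 + 20/187 → 36/187
merge 26/187 + 2/11 → 60/187
merge 2/11 + 36/187 → 70/187
merge 57/187 + 60/187 → 117/187
merge 70/187 + 117/187 → 1
L = 20/187 + 36/187 + 60/187 + 70/187 + 117/187 + 1 = 490/187 ≈ 2.620 bits/symbol.

2.620 bits/symbol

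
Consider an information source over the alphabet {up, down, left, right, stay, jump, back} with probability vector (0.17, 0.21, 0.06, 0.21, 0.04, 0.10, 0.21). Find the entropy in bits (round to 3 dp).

2.615 bits

H = −Σ pᵢ log₂ pᵢ.
−0.17·log₂(0.17) = 0.4346
−0.21·log₂(0.21) = 0.4728
−0.06·log₂(0.06) = 0.2435
−0.21·log₂(0.21) = 0.4728
−0.04·log₂(0.04) = 0.1858
−0.10·log₂(0.10) = 0.3322
−0.21·log₂(0.21) = 0.4728
Sum ≈ 2.6145 → 2.615 bits.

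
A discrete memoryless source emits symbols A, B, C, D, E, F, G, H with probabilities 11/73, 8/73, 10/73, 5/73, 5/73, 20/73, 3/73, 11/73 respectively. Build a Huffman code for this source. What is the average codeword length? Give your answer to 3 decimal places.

Repeatedly combine the two least-probable nodes; the expected code length is the sum of the merged weights.
merge 3/73 + 5/73 → 8/73
merge 5/73 + 8/73 → 13/73
merge 8/73 + 10/73 → 18/73
merge 11/73 + 11/73 → 22/73
merge 13/73 + 18/73 → 31/73
merge 20/73 + 22/73 → 42/73
merge 31/73 + 42/73 → 1
L = 8/73 + 13/73 + 18/73 + 22/73 + 31/73 + 42/73 + 1 = 207/73 ≈ 2.836 bits/symbol.

2.836 bits/symbol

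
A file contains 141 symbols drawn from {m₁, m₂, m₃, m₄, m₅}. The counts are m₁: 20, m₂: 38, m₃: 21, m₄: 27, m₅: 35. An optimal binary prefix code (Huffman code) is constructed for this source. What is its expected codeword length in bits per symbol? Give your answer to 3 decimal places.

2.291 bits/symbol

Probabilities are the counts divided by 141.
Repeatedly combine the two least-probable nodes; the expected code length is the sum of the merged weights.
merge 20/141 + 7/47 → 41/141
merge 9/47 + 35/141 → 62/141
merge 38/141 + 41/141 → 79/141
merge 62/141 + 79/141 → 1
L = 41/141 + 62/141 + 79/141 + 1 = 323/141 ≈ 2.291 bits/symbol.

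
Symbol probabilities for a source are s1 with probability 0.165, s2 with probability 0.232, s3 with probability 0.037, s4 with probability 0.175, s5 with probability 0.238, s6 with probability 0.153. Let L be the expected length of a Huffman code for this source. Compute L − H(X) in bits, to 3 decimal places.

Entropy H = −Σ p log₂ p ≈ 2.4412 bits.
Huffman merges: 37/1000+153/1000→19/100; 33/200+7/40→17/50; 19/100+29/125→211/500; 119/500+17/50→289/500; 211/500+289/500→1. L = 253/100 ≈ 2.5300.
L − H = 2.5300 − 2.4412 = 0.089 bits.

0.089 bits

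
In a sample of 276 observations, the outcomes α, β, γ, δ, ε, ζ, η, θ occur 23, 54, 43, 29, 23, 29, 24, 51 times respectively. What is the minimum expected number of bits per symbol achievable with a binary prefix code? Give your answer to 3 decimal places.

2.971 bits/symbol

Probabilities are the counts divided by 276.
Repeatedly combine the two least-probable nodes; the expected code length is the sum of the merged weights.
merge 1/12 + 1/12 → 1/6
merge 2/23 + 29/276 → 53/276
merge 29/276 + 43/276 → 6/23
merge 1/6 + 17/92 → 97/276
merge 53/276 + 9/46 → 107/276
merge 6/23 + 97/276 → 169/276
merge 107/276 + 169/276 → 1
L = 1/6 + 53/276 + 6/23 + 97/276 + 107/276 + 169/276 + 1 = 205/69 ≈ 2.971 bits/symbol.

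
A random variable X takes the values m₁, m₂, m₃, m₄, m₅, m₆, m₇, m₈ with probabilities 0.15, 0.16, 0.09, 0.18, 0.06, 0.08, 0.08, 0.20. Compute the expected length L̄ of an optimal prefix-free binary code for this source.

Repeatedly combine the two least-probable nodes; the expected code length is the sum of the merged weights.
merge 3/50 + 2/25 → 7/50
merge 2/25 + 9/100 → 17/100
merge 7/50 + 3/20 → 29/100
merge 4/25 + 17/100 → 33/100
merge 9/50 + 1/5 → 19/50
merge 29/100 + 33/100 → 31/50
merge 19/50 + 31/50 → 1
L = 7/50 + 17/100 + 29/100 + 33/100 + 19/50 + 31/50 + 1 = 293/100 = 2.93 bits/symbol.

2.93 bits/symbol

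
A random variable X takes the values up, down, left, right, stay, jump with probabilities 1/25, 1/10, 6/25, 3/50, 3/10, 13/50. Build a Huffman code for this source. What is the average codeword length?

2.3 bits/symbol

Repeatedly combine the two least-probable nodes; the expected code length is the sum of the merged weights.
merge 1/25 + 3/50 → 1/10
merge 1/10 + 1/10 → 1/5
merge 1/5 + 6/25 → 11/25
merge 13/50 + 3/10 → 14/25
merge 11/25 + 14/25 → 1
L = 1/10 + 1/5 + 11/25 + 14/25 + 1 = 23/10 = 2.3 bits/symbol.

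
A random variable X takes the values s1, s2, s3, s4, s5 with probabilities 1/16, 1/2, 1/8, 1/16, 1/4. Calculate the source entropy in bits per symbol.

1.875 bits

Each probability is a power of 1/2, so log₂(1/p) is an integer.
H = Σ p·log₂(1/p) = 1/16·4 + 1/2·1 + 1/8·3 + 1/16·4 + 1/4·2 = 1.875 bits.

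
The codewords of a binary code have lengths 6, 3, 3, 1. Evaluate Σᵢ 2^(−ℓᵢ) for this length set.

0.765625

With common denominator 2^6 = 64: Σ 2^(−ℓᵢ) = 1/64 + 8/64 + 8/64 + 32/64 = 49/64 = 0.765625.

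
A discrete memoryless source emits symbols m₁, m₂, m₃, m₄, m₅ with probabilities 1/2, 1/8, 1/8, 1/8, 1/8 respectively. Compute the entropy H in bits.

2 bits

Each probability is a power of 1/2, so log₂(1/p) is an integer.
H = Σ p·log₂(1/p) = 1/2·1 + 1/8·3 + 1/8·3 + 1/8·3 + 1/8·3 = 2 bits.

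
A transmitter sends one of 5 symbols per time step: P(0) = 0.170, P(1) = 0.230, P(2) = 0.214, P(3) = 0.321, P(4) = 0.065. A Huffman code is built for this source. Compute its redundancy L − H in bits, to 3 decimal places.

0.054 bits

Entropy H = −Σ p log₂ p ≈ 2.1808 bits.
Huffman merges: 13/200+17/100→47/200; 107/500+23/100→111/250; 47/200+321/1000→139/250; 111/250+139/250→1. L = 447/200 ≈ 2.2350.
L − H = 2.2350 − 2.1808 = 0.054 bits.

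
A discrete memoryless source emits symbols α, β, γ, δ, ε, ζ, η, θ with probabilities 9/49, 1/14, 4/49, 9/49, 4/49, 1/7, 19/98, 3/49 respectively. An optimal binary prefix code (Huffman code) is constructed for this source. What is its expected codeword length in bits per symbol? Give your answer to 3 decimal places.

Repeatedly combine the two least-probable nodes; the expected code length is the sum of the merged weights.
merge 3/49 + 1/14 → 13/98
merge 4/49 + 4/49 → 8/49
merge 13/98 + 1/7 → 27/98
merge 8/49 + 9/49 → 17/49
merge 9/49 + 19/98 → 37/98
merge 27/98 + 17/49 → 61/98
merge 37/98 + 61/98 → 1
L = 13/98 + 8/49 + 27/98 + 17/49 + 37/98 + 61/98 + 1 = 143/49 ≈ 2.918 bits/symbol.

2.918 bits/symbol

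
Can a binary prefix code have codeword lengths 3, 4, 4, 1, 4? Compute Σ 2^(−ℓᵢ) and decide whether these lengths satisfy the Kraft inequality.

With common denominator 2^4 = 16: Σ 2^(−ℓᵢ) = 2/16 + 1/16 + 1/16 + 8/16 + 1/16 = 13/16 = 0.8125.
Kraft's inequality requires Σ ≤ 1; here Σ = 0.8125 ≤ 1, so such a prefix code exists.

0.8125; yes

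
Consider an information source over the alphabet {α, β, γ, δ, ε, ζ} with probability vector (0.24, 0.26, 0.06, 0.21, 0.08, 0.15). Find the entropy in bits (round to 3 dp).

H = −Σ pᵢ log₂ pᵢ.
−0.24·log₂(0.24) = 0.4941
−0.26·log₂(0.26) = 0.5053
−0.06·log₂(0.06) = 0.2435
−0.21·log₂(0.21) = 0.4728
−0.08·log₂(0.08) = 0.2915
−0.15·log₂(0.15) = 0.4105
Sum ≈ 2.4178 → 2.418 bits.

2.418 bits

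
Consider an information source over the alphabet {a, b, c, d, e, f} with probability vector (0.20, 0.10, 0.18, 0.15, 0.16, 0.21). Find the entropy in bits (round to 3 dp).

H = −Σ pᵢ log₂ pᵢ.
−0.20·log₂(0.20) = 0.4644
−0.10·log₂(0.10) = 0.3322
−0.18·log₂(0.18) = 0.4453
−0.15·log₂(0.15) = 0.4105
−0.16·log₂(0.16) = 0.4230
−0.21·log₂(0.21) = 0.4728
Sum ≈ 2.5483 → 2.548 bits.

2.548 bits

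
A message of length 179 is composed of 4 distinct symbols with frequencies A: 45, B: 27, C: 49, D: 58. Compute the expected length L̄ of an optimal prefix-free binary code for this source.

2 bits/symbol

Probabilities are the counts divided by 179.
Repeatedly combine the two least-probable nodes; the expected code length is the sum of the merged weights.
merge 27/179 + 45/179 → 72/179
merge 49/179 + 58/179 → 107/179
merge 72/179 + 107/179 → 1
L = 72/179 + 107/179 + 1 = 2 bits/symbol.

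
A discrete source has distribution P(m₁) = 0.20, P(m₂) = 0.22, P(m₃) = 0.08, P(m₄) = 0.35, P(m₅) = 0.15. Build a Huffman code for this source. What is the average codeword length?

2.23 bits/symbol

Repeatedly combine the two least-probable nodes; the expected code length is the sum of the merged weights.
merge 2/25 + 3/20 → 23/100
merge 1/5 + 11/50 → 21/50
merge 23/100 + 7/20 → 29/50
merge 21/50 + 29/50 → 1
L = 23/100 + 21/50 + 29/50 + 1 = 223/100 = 2.23 bits/symbol.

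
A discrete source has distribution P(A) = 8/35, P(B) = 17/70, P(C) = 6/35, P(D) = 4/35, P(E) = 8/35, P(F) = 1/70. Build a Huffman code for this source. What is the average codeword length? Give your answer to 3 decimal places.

2.429 bits/symbol

Repeatedly combine the two least-probable nodes; the expected code length is the sum of the merged weights.
merge 1/70 + 4/35 → 9/70
merge 9/70 + 6/35 → 3/10
merge 8/35 + 8/35 → 16/35
merge 17/70 + 3/10 → 19/35
merge 16/35 + 19/35 → 1
L = 9/70 + 3/10 + 16/35 + 19/35 + 1 = 17/7 ≈ 2.429 bits/symbol.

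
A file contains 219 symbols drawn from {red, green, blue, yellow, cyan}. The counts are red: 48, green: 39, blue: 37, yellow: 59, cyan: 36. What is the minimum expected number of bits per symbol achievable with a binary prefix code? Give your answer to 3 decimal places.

2.333 bits/symbol

Probabilities are the counts divided by 219.
Repeatedly combine the two least-probable nodes; the expected code length is the sum of the merged weights.
merge 12/73 + 37/219 → 1/3
merge 13/73 + 16/73 → 29/73
merge 59/219 + 1/3 → 44/73
merge 29/73 + 44/73 → 1
L = 1/3 + 29/73 + 44/73 + 1 = 7/3 ≈ 2.333 bits/symbol.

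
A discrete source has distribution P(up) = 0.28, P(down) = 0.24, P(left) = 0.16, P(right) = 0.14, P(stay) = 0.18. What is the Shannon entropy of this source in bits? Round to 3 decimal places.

H = −Σ pᵢ log₂ pᵢ.
−0.28·log₂(0.28) = 0.5142
−0.24·log₂(0.24) = 0.4941
−0.16·log₂(0.16) = 0.4230
−0.14·log₂(0.14) = 0.3971
−0.18·log₂(0.18) = 0.4453
Sum ≈ 2.2738 → 2.274 bits.

2.274 bits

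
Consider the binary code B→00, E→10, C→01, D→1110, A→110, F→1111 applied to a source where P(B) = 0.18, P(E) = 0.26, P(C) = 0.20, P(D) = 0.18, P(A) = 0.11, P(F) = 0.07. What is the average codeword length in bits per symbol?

L̄ = Σ pᵢ·ℓᵢ = 0.18·2 + 0.26·2 + 0.20·2 + 0.18·4 + 0.11·3 + 0.07·4 = 2.61 bits/symbol.

2.61 bits/symbol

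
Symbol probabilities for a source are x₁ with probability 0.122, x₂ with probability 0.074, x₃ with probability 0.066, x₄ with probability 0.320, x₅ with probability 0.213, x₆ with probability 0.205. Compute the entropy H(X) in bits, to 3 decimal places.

2.377 bits

H = −Σ pᵢ log₂ pᵢ.
−0.122·log₂(0.122) = 0.3703
−0.074·log₂(0.074) = 0.2780
−0.066·log₂(0.066) = 0.2588
−0.320·log₂(0.320) = 0.5260
−0.213·log₂(0.213) = 0.4752
−0.205·log₂(0.205) = 0.4687
Sum ≈ 2.3770 → 2.377 bits.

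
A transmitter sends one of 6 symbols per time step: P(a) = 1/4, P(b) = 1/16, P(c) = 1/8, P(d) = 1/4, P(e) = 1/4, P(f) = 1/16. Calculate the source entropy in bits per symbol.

2.375 bits

Each probability is a power of 1/2, so log₂(1/p) is an integer.
H = Σ p·log₂(1/p) = 1/4·2 + 1/16·4 + 1/8·3 + 1/4·2 + 1/4·2 + 1/16·4 = 2.375 bits.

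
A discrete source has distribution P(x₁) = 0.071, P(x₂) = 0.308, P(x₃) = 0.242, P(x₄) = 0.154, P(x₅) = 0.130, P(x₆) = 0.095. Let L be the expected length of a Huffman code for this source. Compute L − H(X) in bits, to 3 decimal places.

0.040 bits

Entropy H = −Σ p log₂ p ≈ 2.4105 bits.
Huffman merges: 71/1000+19/200→83/500; 13/100+77/500→71/250; 83/500+121/500→51/125; 71/250+77/250→74/125; 51/125+74/125→1. L = 49/20 ≈ 2.4500.
L − H = 2.4500 − 2.4105 = 0.040 bits.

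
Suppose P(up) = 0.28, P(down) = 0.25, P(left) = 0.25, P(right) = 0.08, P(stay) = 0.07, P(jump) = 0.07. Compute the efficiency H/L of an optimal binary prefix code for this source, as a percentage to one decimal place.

Entropy H = −Σ p log₂ p ≈ 2.3428 bits.
Huffman merges: 7/100+7/100→7/50; 2/25+7/50→11/50; 11/50+1/4→47/100; 1/4+7/25→53/100; 47/100+53/100→1. L = 59/25 ≈ 2.3600.
Efficiency = H/L = 2.3428/2.3600 = 99.3%.

99.3%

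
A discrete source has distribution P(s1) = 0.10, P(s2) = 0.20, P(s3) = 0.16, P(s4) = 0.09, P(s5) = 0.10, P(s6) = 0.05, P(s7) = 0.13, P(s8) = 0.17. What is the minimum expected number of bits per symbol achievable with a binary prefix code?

2.94 bits/symbol

Repeatedly combine the two least-probable nodes; the expected code length is the sum of the merged weights.
merge 1/20 + 9/100 → 7/50
merge 1/10 + 1/10 → 1/5
merge 13/100 + 7/50 → 27/100
merge 4/25 + 17/100 → 33/100
merge 1/5 + 1/5 → 2/5
merge 27/100 + 33/100 → 3/5
merge 2/5 + 3/5 → 1
L = 7/50 + 1/5 + 27/100 + 33/100 + 2/5 + 3/5 + 1 = 147/50 = 2.94 bits/symbol.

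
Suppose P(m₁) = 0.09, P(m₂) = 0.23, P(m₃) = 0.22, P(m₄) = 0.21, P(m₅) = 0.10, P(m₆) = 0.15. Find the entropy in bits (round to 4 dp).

2.4965 bits

H = −Σ pᵢ log₂ pᵢ.
−0.09·log₂(0.09) = 0.3127
−0.23·log₂(0.23) = 0.4877
−0.22·log₂(0.22) = 0.4806
−0.21·log₂(0.21) = 0.4728
−0.10·log₂(0.10) = 0.3322
−0.15·log₂(0.15) = 0.4105
Sum ≈ 2.4965 → 2.4965 bits.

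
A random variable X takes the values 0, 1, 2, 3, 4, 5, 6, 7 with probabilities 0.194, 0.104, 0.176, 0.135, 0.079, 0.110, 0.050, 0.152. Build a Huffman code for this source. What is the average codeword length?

Repeatedly combine the two least-probable nodes; the expected code length is the sum of the merged weights.
merge 1/20 + 79/1000 → 129/1000
merge 13/125 + 11/100 → 107/500
merge 129/1000 + 27/200 → 33/125
merge 19/125 + 22/125 → 41/125
merge 97/500 + 107/500 → 51/125
merge 33/125 + 41/125 → 74/125
merge 51/125 + 74/125 → 1
L = 129/1000 + 107/500 + 33/125 + 41/125 + 51/125 + 74/125 + 1 = 587/200 = 2.935 bits/symbol.

2.935 bits/symbol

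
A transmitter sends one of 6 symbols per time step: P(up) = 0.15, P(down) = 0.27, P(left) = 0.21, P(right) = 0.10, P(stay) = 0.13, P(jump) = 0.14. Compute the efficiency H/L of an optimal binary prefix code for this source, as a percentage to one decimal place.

99.4%

Entropy H = −Σ p log₂ p ≈ 2.5053 bits.
Huffman merges: 1/10+13/100→23/100; 7/50+3/20→29/100; 21/100+23/100→11/25; 27/100+29/100→14/25; 11/25+14/25→1. L = 63/25 ≈ 2.5200.
Efficiency = H/L = 2.5053/2.5200 = 99.4%.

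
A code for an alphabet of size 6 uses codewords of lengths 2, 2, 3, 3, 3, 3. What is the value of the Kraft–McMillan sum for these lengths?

With common denominator 2^3 = 8: Σ 2^(−ℓᵢ) = 2/8 + 2/8 + 1/8 + 1/8 + 1/8 + 1/8 = 8/8 = 1.

1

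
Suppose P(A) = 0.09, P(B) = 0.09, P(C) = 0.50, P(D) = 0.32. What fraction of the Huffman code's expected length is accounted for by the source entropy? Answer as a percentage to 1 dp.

Entropy H = −Σ p log₂ p ≈ 1.6513 bits.
Huffman merges: 9/100+9/100→9/50; 9/50+8/25→1/2; 1/2+1/2→1. L = 42/25 ≈ 1.6800.
Efficiency = H/L = 1.6513/1.6800 = 98.3%.

98.3%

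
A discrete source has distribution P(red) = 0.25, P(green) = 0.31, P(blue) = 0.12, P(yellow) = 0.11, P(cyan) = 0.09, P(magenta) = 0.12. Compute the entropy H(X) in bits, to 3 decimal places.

H = −Σ pᵢ log₂ pᵢ.
−0.25·log₂(0.25) = 0.5000
−0.31·log₂(0.31) = 0.5238
−0.12·log₂(0.12) = 0.3671
−0.11·log₂(0.11) = 0.3503
−0.09·log₂(0.09) = 0.3127
−0.12·log₂(0.12) = 0.3671
Sum ≈ 2.4209 → 2.421 bits.

2.421 bits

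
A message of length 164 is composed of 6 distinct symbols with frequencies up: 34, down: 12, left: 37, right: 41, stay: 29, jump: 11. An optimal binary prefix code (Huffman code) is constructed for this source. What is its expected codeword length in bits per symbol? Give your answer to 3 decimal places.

Probabilities are the counts divided by 164.
Repeatedly combine the two least-probable nodes; the expected code length is the sum of the merged weights.
merge 11/164 + 3/41 → 23/164
merge 23/164 + 29/164 → 13/41
merge 17/82 + 37/164 → 71/164
merge 1/4 + 13/41 → 93/164
merge 71/164 + 93/164 → 1
L = 23/164 + 13/41 + 71/164 + 93/164 + 1 = 403/164 ≈ 2.457 bits/symbol.

2.457 bits/symbol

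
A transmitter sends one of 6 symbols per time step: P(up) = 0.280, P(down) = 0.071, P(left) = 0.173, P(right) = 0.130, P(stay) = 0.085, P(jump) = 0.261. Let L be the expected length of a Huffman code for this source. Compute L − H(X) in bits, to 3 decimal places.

0.028 bits

Entropy H = −Σ p log₂ p ≈ 2.4138 bits.
Huffman merges: 71/1000+17/200→39/250; 13/100+39/250→143/500; 173/1000+261/1000→217/500; 7/25+143/500→283/500; 217/500+283/500→1. L = 1221/500 ≈ 2.4420.
L − H = 2.4420 − 2.4138 = 0.028 bits.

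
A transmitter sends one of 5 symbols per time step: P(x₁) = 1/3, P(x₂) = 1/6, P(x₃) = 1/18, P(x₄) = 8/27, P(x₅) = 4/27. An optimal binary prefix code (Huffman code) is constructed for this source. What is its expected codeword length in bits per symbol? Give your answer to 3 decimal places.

Repeatedly combine the two least-probable nodes; the expected code length is the sum of the merged weights.
merge 1/18 + 4/27 → 11/54
merge 1/6 + 11/54 → 10/27
merge 8/27 + 1/3 → 17/27
merge 10/27 + 17/27 → 1
L = 11/54 + 10/27 + 17/27 + 1 = 119/54 ≈ 2.204 bits/symbol.

2.204 bits/symbol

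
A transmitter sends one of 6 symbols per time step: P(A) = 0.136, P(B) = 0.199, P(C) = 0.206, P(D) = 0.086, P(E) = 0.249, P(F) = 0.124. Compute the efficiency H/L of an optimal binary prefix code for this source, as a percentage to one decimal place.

Entropy H = −Σ p log₂ p ≈ 2.5018 bits.
Huffman merges: 43/500+31/250→21/100; 17/125+199/1000→67/200; 103/500+21/100→52/125; 249/1000+67/200→73/125; 52/125+73/125→1. L = 509/200 ≈ 2.5450.
Efficiency = H/L = 2.5018/2.5450 = 98.3%.

98.3%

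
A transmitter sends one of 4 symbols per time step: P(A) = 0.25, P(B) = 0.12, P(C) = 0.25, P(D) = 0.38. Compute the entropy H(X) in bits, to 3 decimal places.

H = −Σ pᵢ log₂ pᵢ.
−0.25·log₂(0.25) = 0.5000
−0.12·log₂(0.12) = 0.3671
−0.25·log₂(0.25) = 0.5000
−0.38·log₂(0.38) = 0.5305
Sum ≈ 1.8975 → 1.898 bits.

1.898 bits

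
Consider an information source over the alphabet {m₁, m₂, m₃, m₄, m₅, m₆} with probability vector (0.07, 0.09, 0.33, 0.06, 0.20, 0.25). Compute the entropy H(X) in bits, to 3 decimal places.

H = −Σ pᵢ log₂ pᵢ.
−0.07·log₂(0.07) = 0.2686
−0.09·log₂(0.09) = 0.3127
−0.33·log₂(0.33) = 0.5278
−0.06·log₂(0.06) = 0.2435
−0.20·log₂(0.20) = 0.4644
−0.25·log₂(0.25) = 0.5000
Sum ≈ 2.3170 → 2.317 bits.

2.317 bits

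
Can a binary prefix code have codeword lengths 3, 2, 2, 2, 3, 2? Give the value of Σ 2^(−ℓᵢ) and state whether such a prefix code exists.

1.25; no

With common denominator 2^3 = 8: Σ 2^(−ℓᵢ) = 1/8 + 2/8 + 2/8 + 2/8 + 1/8 + 2/8 = 10/8 = 1.25.
Kraft's inequality requires Σ ≤ 1; here Σ = 1.25 > 1, so no such prefix code exists.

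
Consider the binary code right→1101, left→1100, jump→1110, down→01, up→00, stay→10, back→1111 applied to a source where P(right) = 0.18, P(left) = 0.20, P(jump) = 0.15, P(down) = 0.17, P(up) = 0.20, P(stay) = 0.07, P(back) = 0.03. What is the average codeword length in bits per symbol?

L̄ = Σ pᵢ·ℓᵢ = 0.18·4 + 0.20·4 + 0.15·4 + 0.17·2 + 0.20·2 + 0.07·2 + 0.03·4 = 3.12 bits/symbol.

3.12 bits/symbol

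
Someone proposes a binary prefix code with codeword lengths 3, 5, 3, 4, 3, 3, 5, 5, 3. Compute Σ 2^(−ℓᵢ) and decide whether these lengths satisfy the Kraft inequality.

0.78125; yes

With common denominator 2^5 = 32: Σ 2^(−ℓᵢ) = 4/32 + 1/32 + 4/32 + 2/32 + 4/32 + 4/32 + 1/32 + 1/32 + 4/32 = 25/32 = 0.78125.
Kraft's inequality requires Σ ≤ 1; here Σ = 0.78125 ≤ 1, so such a prefix code exists.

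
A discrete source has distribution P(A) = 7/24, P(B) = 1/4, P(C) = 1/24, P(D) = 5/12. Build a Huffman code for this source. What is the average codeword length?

1.875 bits/symbol

Repeatedly combine the two least-probable nodes; the expected code length is the sum of the merged weights.
merge 1/24 + 1/4 → 7/24
merge 7/24 + 7/24 → 7/12
merge 5/12 + 7/12 → 1
L = 7/24 + 7/12 + 1 = 15/8 = 1.875 bits/symbol.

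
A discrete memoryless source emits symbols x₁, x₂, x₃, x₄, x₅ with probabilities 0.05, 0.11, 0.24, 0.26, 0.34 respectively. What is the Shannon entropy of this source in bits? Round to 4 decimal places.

2.0950 bits

H = −Σ pᵢ log₂ pᵢ.
−0.05·log₂(0.05) = 0.2161
−0.11·log₂(0.11) = 0.3503
−0.24·log₂(0.24) = 0.4941
−0.26·log₂(0.26) = 0.5053
−0.34·log₂(0.34) = 0.5292
Sum ≈ 2.0950 → 2.0950 bits.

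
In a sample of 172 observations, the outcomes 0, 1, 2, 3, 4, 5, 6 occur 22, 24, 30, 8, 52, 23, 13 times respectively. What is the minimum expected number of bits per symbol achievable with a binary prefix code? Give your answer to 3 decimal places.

Probabilities are the counts divided by 172.
Repeatedly combine the two least-probable nodes; the expected code length is the sum of the merged weights.
merge 2/43 + 13/172 → 21/172
merge 21/172 + 11/86 → 1/4
merge 23/172 + 6/43 → 47/172
merge 15/86 + 1/4 → 73/172
merge 47/172 + 13/43 → 99/172
merge 73/172 + 99/172 → 1
L = 21/172 + 1/4 + 47/172 + 73/172 + 99/172 + 1 = 455/172 ≈ 2.645 bits/symbol.

2.645 bits/symbol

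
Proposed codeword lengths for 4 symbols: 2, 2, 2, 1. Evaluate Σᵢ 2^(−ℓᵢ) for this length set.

1.25

With common denominator 2^2 = 4: Σ 2^(−ℓᵢ) = 1/4 + 1/4 + 1/4 + 2/4 = 5/4 = 1.25.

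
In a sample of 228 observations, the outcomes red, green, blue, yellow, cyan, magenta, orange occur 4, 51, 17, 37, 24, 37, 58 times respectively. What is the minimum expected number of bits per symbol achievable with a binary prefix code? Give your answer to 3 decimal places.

Probabilities are the counts divided by 228.
Repeatedly combine the two least-probable nodes; the expected code length is the sum of the merged weights.
merge 1/57 + 17/228 → 7/76
merge 7/76 + 2/19 → 15/76
merge 37/228 + 37/228 → 37/114
merge 15/76 + 17/76 → 8/19
merge 29/114 + 37/114 → 11/19
merge 8/19 + 11/19 → 1
L = 7/76 + 15/76 + 37/114 + 8/19 + 11/19 + 1 = 149/57 ≈ 2.614 bits/symbol.

2.614 bits/symbol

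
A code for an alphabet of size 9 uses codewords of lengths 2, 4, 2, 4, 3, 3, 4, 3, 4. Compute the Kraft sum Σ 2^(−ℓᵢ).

With common denominator 2^4 = 16: Σ 2^(−ℓᵢ) = 4/16 + 1/16 + 4/16 + 1/16 + 2/16 + 2/16 + 1/16 + 2/16 + 1/16 = 18/16 = 1.125.

1.125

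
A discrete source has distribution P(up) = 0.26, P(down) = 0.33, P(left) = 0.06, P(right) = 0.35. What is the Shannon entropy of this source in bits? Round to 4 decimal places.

1.8067 bits

H = −Σ pᵢ log₂ pᵢ.
−0.26·log₂(0.26) = 0.5053
−0.33·log₂(0.33) = 0.5278
−0.06·log₂(0.06) = 0.2435
−0.35·log₂(0.35) = 0.5301
Sum ≈ 1.8067 → 1.8067 bits.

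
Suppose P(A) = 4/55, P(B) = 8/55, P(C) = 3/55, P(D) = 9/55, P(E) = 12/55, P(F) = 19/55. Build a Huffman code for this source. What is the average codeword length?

2.4 bits/symbol

Repeatedly combine the two least-probable nodes; the expected code length is the sum of the merged weights.
merge 3/55 + 4/55 → 7/55
merge 7/55 + 8/55 → 3/11
merge 9/55 + 12/55 → 21/55
merge 3/11 + 19/55 → 34/55
merge 21/55 + 34/55 → 1
L = 7/55 + 3/11 + 21/55 + 34/55 + 1 = 12/5 = 2.4 bits/symbol.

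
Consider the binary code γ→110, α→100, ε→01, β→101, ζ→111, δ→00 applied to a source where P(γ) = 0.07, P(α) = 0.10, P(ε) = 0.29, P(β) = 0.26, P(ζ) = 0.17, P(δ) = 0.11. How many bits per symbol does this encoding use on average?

L̄ = Σ pᵢ·ℓᵢ = 0.07·3 + 0.10·3 + 0.29·2 + 0.26·3 + 0.17·3 + 0.11·2 = 2.6 bits/symbol.

2.6 bits/symbol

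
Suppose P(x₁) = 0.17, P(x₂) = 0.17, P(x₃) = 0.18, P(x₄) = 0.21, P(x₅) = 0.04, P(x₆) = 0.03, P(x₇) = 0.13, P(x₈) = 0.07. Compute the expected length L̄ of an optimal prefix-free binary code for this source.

Repeatedly combine the two least-probable nodes; the expected code length is the sum of the merged weights.
merge 3/100 + 1/25 → 7/100
merge 7/100 + 7/100 → 7/50
merge 13/100 + 7/50 → 27/100
merge 17/100 + 17/100 → 17/50
merge 9/50 + 21/100 → 39/100
merge 27/100 + 17/50 → 61/100
merge 39/100 + 61/100 → 1
L = 7/100 + 7/50 + 27/100 + 17/50 + 39/100 + 61/100 + 1 = 141/50 = 2.82 bits/symbol.

2.82 bits/symbol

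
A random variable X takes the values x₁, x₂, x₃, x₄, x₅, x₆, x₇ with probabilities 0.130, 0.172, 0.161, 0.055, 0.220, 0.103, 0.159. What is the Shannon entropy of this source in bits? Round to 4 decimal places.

H = −Σ pᵢ log₂ pᵢ.
−0.130·log₂(0.130) = 0.3826
−0.172·log₂(0.172) = 0.4368
−0.161·log₂(0.161) = 0.4242
−0.055·log₂(0.055) = 0.2301
−0.220·log₂(0.220) = 0.4806
−0.103·log₂(0.103) = 0.3378
−0.159·log₂(0.159) = 0.4218
Sum ≈ 2.7139 → 2.7139 bits.

2.7139 bits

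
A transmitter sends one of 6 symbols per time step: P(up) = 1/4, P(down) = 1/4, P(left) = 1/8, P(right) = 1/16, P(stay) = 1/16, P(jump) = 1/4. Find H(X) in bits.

2.375 bits

Each probability is a power of 1/2, so log₂(1/p) is an integer.
H = Σ p·log₂(1/p) = 1/4·2 + 1/4·2 + 1/8·3 + 1/16·4 + 1/16·4 + 1/4·2 = 2.375 bits.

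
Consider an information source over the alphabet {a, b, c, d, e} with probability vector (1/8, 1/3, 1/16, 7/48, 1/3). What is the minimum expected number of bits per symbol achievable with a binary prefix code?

Repeatedly combine the two least-probable nodes; the expected code length is the sum of the merged weights.
merge 1/16 + 1/8 → 3/16
merge 7/48 + 3/16 → 1/3
merge 1/3 + 1/3 → 2/3
merge 1/3 + 2/3 → 1
L = 3/16 + 1/3 + 2/3 + 1 = 35/16 = 2.1875 bits/symbol.

2.1875 bits/symbol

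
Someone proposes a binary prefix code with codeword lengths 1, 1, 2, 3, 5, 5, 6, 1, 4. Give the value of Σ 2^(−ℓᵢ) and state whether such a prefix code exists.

With common denominator 2^6 = 64: Σ 2^(−ℓᵢ) = 32/64 + 32/64 + 16/64 + 8/64 + 2/64 + 2/64 + 1/64 + 32/64 + 4/64 = 129/64 = 2.015625.
Kraft's inequality requires Σ ≤ 1; here Σ = 2.015625 > 1, so no such prefix code exists.

2.015625; no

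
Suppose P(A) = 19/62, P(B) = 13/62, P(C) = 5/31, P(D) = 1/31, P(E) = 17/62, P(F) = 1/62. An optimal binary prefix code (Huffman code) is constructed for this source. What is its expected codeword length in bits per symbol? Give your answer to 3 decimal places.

2.258 bits/symbol

Repeatedly combine the two least-probable nodes; the expected code length is the sum of the merged weights.
merge 1/62 + 1/31 → 3/62
merge 3/62 + 5/31 → 13/62
merge 13/62 + 13/62 → 13/31
merge 17/62 + 19/62 → 18/31
merge 13/31 + 18/31 → 1
L = 3/62 + 13/62 + 13/31 + 18/31 + 1 = 70/31 ≈ 2.258 bits/symbol.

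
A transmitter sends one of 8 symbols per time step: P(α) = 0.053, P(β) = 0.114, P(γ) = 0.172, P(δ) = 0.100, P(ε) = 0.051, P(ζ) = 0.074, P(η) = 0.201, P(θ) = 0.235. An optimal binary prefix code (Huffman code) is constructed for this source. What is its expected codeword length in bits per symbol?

Repeatedly combine the two least-probable nodes; the expected code length is the sum of the merged weights.
merge 51/1000 + 53/1000 → 13/125
merge 37/500 + 1/10 → 87/500
merge 13/125 + 57/500 → 109/500
merge 43/250 + 87/500 → 173/500
merge 201/1000 + 109/500 → 419/1000
merge 47/200 + 173/500 → 581/1000
merge 419/1000 + 581/1000 → 1
L = 13/125 + 87/500 + 109/500 + 173/500 + 419/1000 + 581/1000 + 1 = 1421/500 = 2.842 bits/symbol.

2.842 bits/symbol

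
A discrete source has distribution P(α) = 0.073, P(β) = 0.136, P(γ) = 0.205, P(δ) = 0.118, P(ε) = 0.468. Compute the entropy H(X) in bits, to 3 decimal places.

H = −Σ pᵢ log₂ pᵢ.
−0.073·log₂(0.073) = 0.2756
−0.136·log₂(0.136) = 0.3915
−0.205·log₂(0.205) = 0.4687
−0.118·log₂(0.118) = 0.3638
−0.468·log₂(0.468) = 0.5127
Sum ≈ 2.0123 → 2.012 bits.

2.012 bits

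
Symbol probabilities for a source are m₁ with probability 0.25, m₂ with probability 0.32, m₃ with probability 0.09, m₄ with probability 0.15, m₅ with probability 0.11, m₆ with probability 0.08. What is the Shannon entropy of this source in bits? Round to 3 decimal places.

H = −Σ pᵢ log₂ pᵢ.
−0.25·log₂(0.25) = 0.5000
−0.32·log₂(0.32) = 0.5260
−0.09·log₂(0.09) = 0.3127
−0.15·log₂(0.15) = 0.4105
−0.11·log₂(0.11) = 0.3503
−0.08·log₂(0.08) = 0.2915
Sum ≈ 2.3910 → 2.391 bits.

2.391 bits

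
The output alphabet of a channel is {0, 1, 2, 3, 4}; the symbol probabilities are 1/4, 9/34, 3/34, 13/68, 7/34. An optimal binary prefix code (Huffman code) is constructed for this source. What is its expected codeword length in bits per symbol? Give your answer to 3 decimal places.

2.279 bits/symbol

Repeatedly combine the two least-probable nodes; the expected code length is the sum of the merged weights.
merge 3/34 + 13/68 → 19/68
merge 7/34 + 1/4 → 31/68
merge 9/34 + 19/68 → 37/68
merge 31/68 + 37/68 → 1
L = 19/68 + 31/68 + 37/68 + 1 = 155/68 ≈ 2.279 bits/symbol.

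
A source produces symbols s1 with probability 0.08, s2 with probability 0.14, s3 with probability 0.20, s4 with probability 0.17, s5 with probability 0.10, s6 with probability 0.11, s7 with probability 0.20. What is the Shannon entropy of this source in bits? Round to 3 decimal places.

2.734 bits

H = −Σ pᵢ log₂ pᵢ.
−0.08·log₂(0.08) = 0.2915
−0.14·log₂(0.14) = 0.3971
−0.20·log₂(0.20) = 0.4644
−0.17·log₂(0.17) = 0.4346
−0.10·log₂(0.10) = 0.3322
−0.11·log₂(0.11) = 0.3503
−0.20·log₂(0.20) = 0.4644
Sum ≈ 2.7345 → 2.734 bits.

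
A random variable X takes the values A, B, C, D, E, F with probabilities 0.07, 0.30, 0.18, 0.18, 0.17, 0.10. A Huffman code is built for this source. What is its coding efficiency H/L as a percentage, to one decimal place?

Entropy H = −Σ p log₂ p ≈ 2.4470 bits.
Huffman merges: 7/100+1/10→17/100; 17/100+17/100→17/50; 9/50+9/50→9/25; 3/10+17/50→16/25; 9/25+16/25→1. L = 251/100 ≈ 2.5100.
Efficiency = H/L = 2.4470/2.5100 = 97.5%.

97.5%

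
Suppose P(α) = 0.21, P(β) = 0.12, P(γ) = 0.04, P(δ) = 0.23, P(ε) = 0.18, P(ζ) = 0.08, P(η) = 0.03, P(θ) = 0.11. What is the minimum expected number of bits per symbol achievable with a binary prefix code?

2.78 bits/symbol

Repeatedly combine the two least-probable nodes; the expected code length is the sum of the merged weights.
merge 3/100 + 1/25 → 7/100
merge 7/100 + 2/25 → 3/20
merge 11/100 + 3/25 → 23/100
merge 3/20 + 9/50 → 33/100
merge 21/100 + 23/100 → 11/25
merge 23/100 + 33/100 → 14/25
merge 11/25 + 14/25 → 1
L = 7/100 + 3/20 + 23/100 + 33/100 + 11/25 + 14/25 + 1 = 139/50 = 2.78 bits/symbol.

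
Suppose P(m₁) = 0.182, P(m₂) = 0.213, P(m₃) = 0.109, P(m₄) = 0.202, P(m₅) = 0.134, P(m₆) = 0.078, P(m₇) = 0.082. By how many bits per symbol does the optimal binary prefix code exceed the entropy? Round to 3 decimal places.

0.036 bits

Entropy H = −Σ p log₂ p ≈ 2.7087 bits.
Huffman merges: 39/500+41/500→4/25; 109/1000+67/500→243/1000; 4/25+91/500→171/500; 101/500+213/1000→83/200; 243/1000+171/500→117/200; 83/200+117/200→1. L = 549/200 ≈ 2.7450.
L − H = 2.7450 − 2.7087 = 0.036 bits.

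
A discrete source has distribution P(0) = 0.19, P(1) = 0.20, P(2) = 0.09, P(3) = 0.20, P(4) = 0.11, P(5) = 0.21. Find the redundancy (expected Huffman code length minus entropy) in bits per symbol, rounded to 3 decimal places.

Entropy H = −Σ p log₂ p ≈ 2.5198 bits.
Huffman merges: 9/100+11/100→1/5; 19/100+1/5→39/100; 1/5+1/5→2/5; 21/100+39/100→3/5; 2/5+3/5→1. L = 259/100 ≈ 2.5900.
L − H = 2.5900 − 2.5198 = 0.070 bits.

0.070 bits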